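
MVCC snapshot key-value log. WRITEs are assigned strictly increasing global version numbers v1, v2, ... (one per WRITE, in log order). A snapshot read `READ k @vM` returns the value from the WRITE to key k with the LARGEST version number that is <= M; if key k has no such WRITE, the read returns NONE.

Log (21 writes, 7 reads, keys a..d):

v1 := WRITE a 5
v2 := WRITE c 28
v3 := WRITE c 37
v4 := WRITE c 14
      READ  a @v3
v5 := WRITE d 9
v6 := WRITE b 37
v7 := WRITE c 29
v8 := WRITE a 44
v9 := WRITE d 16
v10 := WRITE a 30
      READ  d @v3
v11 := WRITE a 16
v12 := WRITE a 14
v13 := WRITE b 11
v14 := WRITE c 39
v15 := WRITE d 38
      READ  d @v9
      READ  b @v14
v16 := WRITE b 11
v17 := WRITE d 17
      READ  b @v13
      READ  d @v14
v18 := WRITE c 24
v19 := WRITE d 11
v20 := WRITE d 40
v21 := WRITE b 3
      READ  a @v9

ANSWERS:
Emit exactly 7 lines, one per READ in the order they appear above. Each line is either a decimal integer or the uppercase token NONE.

v1: WRITE a=5  (a history now [(1, 5)])
v2: WRITE c=28  (c history now [(2, 28)])
v3: WRITE c=37  (c history now [(2, 28), (3, 37)])
v4: WRITE c=14  (c history now [(2, 28), (3, 37), (4, 14)])
READ a @v3: history=[(1, 5)] -> pick v1 -> 5
v5: WRITE d=9  (d history now [(5, 9)])
v6: WRITE b=37  (b history now [(6, 37)])
v7: WRITE c=29  (c history now [(2, 28), (3, 37), (4, 14), (7, 29)])
v8: WRITE a=44  (a history now [(1, 5), (8, 44)])
v9: WRITE d=16  (d history now [(5, 9), (9, 16)])
v10: WRITE a=30  (a history now [(1, 5), (8, 44), (10, 30)])
READ d @v3: history=[(5, 9), (9, 16)] -> no version <= 3 -> NONE
v11: WRITE a=16  (a history now [(1, 5), (8, 44), (10, 30), (11, 16)])
v12: WRITE a=14  (a history now [(1, 5), (8, 44), (10, 30), (11, 16), (12, 14)])
v13: WRITE b=11  (b history now [(6, 37), (13, 11)])
v14: WRITE c=39  (c history now [(2, 28), (3, 37), (4, 14), (7, 29), (14, 39)])
v15: WRITE d=38  (d history now [(5, 9), (9, 16), (15, 38)])
READ d @v9: history=[(5, 9), (9, 16), (15, 38)] -> pick v9 -> 16
READ b @v14: history=[(6, 37), (13, 11)] -> pick v13 -> 11
v16: WRITE b=11  (b history now [(6, 37), (13, 11), (16, 11)])
v17: WRITE d=17  (d history now [(5, 9), (9, 16), (15, 38), (17, 17)])
READ b @v13: history=[(6, 37), (13, 11), (16, 11)] -> pick v13 -> 11
READ d @v14: history=[(5, 9), (9, 16), (15, 38), (17, 17)] -> pick v9 -> 16
v18: WRITE c=24  (c history now [(2, 28), (3, 37), (4, 14), (7, 29), (14, 39), (18, 24)])
v19: WRITE d=11  (d history now [(5, 9), (9, 16), (15, 38), (17, 17), (19, 11)])
v20: WRITE d=40  (d history now [(5, 9), (9, 16), (15, 38), (17, 17), (19, 11), (20, 40)])
v21: WRITE b=3  (b history now [(6, 37), (13, 11), (16, 11), (21, 3)])
READ a @v9: history=[(1, 5), (8, 44), (10, 30), (11, 16), (12, 14)] -> pick v8 -> 44

Answer: 5
NONE
16
11
11
16
44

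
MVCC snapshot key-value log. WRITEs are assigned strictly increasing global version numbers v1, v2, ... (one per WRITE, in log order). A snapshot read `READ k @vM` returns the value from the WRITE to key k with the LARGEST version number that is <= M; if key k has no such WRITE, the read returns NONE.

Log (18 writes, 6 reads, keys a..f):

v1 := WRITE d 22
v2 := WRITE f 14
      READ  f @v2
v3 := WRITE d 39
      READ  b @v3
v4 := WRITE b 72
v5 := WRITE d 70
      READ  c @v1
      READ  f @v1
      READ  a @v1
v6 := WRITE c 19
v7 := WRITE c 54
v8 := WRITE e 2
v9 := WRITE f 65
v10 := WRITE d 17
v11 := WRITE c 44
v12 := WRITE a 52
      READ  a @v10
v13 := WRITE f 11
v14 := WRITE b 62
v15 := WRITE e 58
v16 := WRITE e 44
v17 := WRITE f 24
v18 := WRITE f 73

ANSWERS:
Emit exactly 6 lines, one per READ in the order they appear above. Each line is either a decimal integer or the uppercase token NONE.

Answer: 14
NONE
NONE
NONE
NONE
NONE

Derivation:
v1: WRITE d=22  (d history now [(1, 22)])
v2: WRITE f=14  (f history now [(2, 14)])
READ f @v2: history=[(2, 14)] -> pick v2 -> 14
v3: WRITE d=39  (d history now [(1, 22), (3, 39)])
READ b @v3: history=[] -> no version <= 3 -> NONE
v4: WRITE b=72  (b history now [(4, 72)])
v5: WRITE d=70  (d history now [(1, 22), (3, 39), (5, 70)])
READ c @v1: history=[] -> no version <= 1 -> NONE
READ f @v1: history=[(2, 14)] -> no version <= 1 -> NONE
READ a @v1: history=[] -> no version <= 1 -> NONE
v6: WRITE c=19  (c history now [(6, 19)])
v7: WRITE c=54  (c history now [(6, 19), (7, 54)])
v8: WRITE e=2  (e history now [(8, 2)])
v9: WRITE f=65  (f history now [(2, 14), (9, 65)])
v10: WRITE d=17  (d history now [(1, 22), (3, 39), (5, 70), (10, 17)])
v11: WRITE c=44  (c history now [(6, 19), (7, 54), (11, 44)])
v12: WRITE a=52  (a history now [(12, 52)])
READ a @v10: history=[(12, 52)] -> no version <= 10 -> NONE
v13: WRITE f=11  (f history now [(2, 14), (9, 65), (13, 11)])
v14: WRITE b=62  (b history now [(4, 72), (14, 62)])
v15: WRITE e=58  (e history now [(8, 2), (15, 58)])
v16: WRITE e=44  (e history now [(8, 2), (15, 58), (16, 44)])
v17: WRITE f=24  (f history now [(2, 14), (9, 65), (13, 11), (17, 24)])
v18: WRITE f=73  (f history now [(2, 14), (9, 65), (13, 11), (17, 24), (18, 73)])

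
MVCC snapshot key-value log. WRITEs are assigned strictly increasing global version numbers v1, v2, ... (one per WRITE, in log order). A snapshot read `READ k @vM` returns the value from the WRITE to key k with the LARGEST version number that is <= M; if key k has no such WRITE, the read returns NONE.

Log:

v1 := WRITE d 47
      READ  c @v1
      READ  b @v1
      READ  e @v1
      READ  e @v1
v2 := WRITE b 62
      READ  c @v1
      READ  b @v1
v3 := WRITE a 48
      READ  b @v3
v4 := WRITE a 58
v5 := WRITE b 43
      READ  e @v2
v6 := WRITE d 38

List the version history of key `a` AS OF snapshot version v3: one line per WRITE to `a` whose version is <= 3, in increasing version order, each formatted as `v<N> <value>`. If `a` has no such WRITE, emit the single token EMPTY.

Scan writes for key=a with version <= 3:
  v1 WRITE d 47 -> skip
  v2 WRITE b 62 -> skip
  v3 WRITE a 48 -> keep
  v4 WRITE a 58 -> drop (> snap)
  v5 WRITE b 43 -> skip
  v6 WRITE d 38 -> skip
Collected: [(3, 48)]

Answer: v3 48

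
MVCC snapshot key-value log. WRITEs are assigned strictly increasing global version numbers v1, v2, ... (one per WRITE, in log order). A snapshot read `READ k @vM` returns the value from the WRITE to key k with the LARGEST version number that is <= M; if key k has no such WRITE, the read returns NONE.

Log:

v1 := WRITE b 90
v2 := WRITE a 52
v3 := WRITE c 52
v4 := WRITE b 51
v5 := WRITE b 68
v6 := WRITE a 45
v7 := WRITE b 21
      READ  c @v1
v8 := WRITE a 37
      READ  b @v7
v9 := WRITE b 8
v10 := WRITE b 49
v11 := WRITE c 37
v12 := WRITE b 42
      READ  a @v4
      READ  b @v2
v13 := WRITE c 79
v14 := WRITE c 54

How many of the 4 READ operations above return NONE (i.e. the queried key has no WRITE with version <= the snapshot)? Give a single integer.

v1: WRITE b=90  (b history now [(1, 90)])
v2: WRITE a=52  (a history now [(2, 52)])
v3: WRITE c=52  (c history now [(3, 52)])
v4: WRITE b=51  (b history now [(1, 90), (4, 51)])
v5: WRITE b=68  (b history now [(1, 90), (4, 51), (5, 68)])
v6: WRITE a=45  (a history now [(2, 52), (6, 45)])
v7: WRITE b=21  (b history now [(1, 90), (4, 51), (5, 68), (7, 21)])
READ c @v1: history=[(3, 52)] -> no version <= 1 -> NONE
v8: WRITE a=37  (a history now [(2, 52), (6, 45), (8, 37)])
READ b @v7: history=[(1, 90), (4, 51), (5, 68), (7, 21)] -> pick v7 -> 21
v9: WRITE b=8  (b history now [(1, 90), (4, 51), (5, 68), (7, 21), (9, 8)])
v10: WRITE b=49  (b history now [(1, 90), (4, 51), (5, 68), (7, 21), (9, 8), (10, 49)])
v11: WRITE c=37  (c history now [(3, 52), (11, 37)])
v12: WRITE b=42  (b history now [(1, 90), (4, 51), (5, 68), (7, 21), (9, 8), (10, 49), (12, 42)])
READ a @v4: history=[(2, 52), (6, 45), (8, 37)] -> pick v2 -> 52
READ b @v2: history=[(1, 90), (4, 51), (5, 68), (7, 21), (9, 8), (10, 49), (12, 42)] -> pick v1 -> 90
v13: WRITE c=79  (c history now [(3, 52), (11, 37), (13, 79)])
v14: WRITE c=54  (c history now [(3, 52), (11, 37), (13, 79), (14, 54)])
Read results in order: ['NONE', '21', '52', '90']
NONE count = 1

Answer: 1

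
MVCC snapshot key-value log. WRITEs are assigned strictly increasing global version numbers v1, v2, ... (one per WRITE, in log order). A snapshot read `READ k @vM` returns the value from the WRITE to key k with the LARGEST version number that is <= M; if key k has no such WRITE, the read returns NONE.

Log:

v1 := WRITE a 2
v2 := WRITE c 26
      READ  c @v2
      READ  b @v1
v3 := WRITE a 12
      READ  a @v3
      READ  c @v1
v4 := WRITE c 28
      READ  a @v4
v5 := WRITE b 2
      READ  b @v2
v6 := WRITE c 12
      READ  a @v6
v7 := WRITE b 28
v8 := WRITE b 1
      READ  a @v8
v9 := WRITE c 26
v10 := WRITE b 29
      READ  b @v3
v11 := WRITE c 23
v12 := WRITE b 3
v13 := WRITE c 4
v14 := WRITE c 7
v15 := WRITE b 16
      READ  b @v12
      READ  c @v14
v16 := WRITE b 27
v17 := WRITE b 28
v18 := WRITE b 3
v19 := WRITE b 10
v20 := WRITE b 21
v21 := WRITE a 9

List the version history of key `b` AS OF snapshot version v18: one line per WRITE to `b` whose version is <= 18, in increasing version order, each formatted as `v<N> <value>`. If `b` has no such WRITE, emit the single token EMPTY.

Scan writes for key=b with version <= 18:
  v1 WRITE a 2 -> skip
  v2 WRITE c 26 -> skip
  v3 WRITE a 12 -> skip
  v4 WRITE c 28 -> skip
  v5 WRITE b 2 -> keep
  v6 WRITE c 12 -> skip
  v7 WRITE b 28 -> keep
  v8 WRITE b 1 -> keep
  v9 WRITE c 26 -> skip
  v10 WRITE b 29 -> keep
  v11 WRITE c 23 -> skip
  v12 WRITE b 3 -> keep
  v13 WRITE c 4 -> skip
  v14 WRITE c 7 -> skip
  v15 WRITE b 16 -> keep
  v16 WRITE b 27 -> keep
  v17 WRITE b 28 -> keep
  v18 WRITE b 3 -> keep
  v19 WRITE b 10 -> drop (> snap)
  v20 WRITE b 21 -> drop (> snap)
  v21 WRITE a 9 -> skip
Collected: [(5, 2), (7, 28), (8, 1), (10, 29), (12, 3), (15, 16), (16, 27), (17, 28), (18, 3)]

Answer: v5 2
v7 28
v8 1
v10 29
v12 3
v15 16
v16 27
v17 28
v18 3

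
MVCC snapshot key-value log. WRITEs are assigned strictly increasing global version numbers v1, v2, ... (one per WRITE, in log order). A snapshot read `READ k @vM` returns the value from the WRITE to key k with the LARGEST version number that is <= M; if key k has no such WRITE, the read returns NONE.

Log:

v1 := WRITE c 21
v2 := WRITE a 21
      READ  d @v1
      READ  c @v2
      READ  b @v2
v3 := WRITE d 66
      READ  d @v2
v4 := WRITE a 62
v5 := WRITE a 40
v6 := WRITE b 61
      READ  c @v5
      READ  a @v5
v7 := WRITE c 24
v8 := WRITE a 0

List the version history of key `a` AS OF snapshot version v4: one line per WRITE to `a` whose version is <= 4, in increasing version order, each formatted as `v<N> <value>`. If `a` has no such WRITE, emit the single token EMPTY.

Scan writes for key=a with version <= 4:
  v1 WRITE c 21 -> skip
  v2 WRITE a 21 -> keep
  v3 WRITE d 66 -> skip
  v4 WRITE a 62 -> keep
  v5 WRITE a 40 -> drop (> snap)
  v6 WRITE b 61 -> skip
  v7 WRITE c 24 -> skip
  v8 WRITE a 0 -> drop (> snap)
Collected: [(2, 21), (4, 62)]

Answer: v2 21
v4 62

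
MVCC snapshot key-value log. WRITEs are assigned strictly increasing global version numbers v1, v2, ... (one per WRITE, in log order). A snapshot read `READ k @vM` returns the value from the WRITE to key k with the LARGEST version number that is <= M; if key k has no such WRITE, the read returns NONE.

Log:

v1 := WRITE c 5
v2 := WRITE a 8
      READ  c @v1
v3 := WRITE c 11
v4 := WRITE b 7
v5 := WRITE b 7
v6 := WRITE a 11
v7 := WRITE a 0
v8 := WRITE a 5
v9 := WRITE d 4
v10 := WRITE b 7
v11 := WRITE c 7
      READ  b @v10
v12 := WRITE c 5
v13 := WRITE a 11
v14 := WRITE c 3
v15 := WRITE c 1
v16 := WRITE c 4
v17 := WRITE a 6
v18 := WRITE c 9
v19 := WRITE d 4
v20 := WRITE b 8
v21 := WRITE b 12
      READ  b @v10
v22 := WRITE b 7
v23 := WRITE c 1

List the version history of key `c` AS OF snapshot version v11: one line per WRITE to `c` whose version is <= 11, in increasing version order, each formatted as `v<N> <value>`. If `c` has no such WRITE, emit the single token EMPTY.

Answer: v1 5
v3 11
v11 7

Derivation:
Scan writes for key=c with version <= 11:
  v1 WRITE c 5 -> keep
  v2 WRITE a 8 -> skip
  v3 WRITE c 11 -> keep
  v4 WRITE b 7 -> skip
  v5 WRITE b 7 -> skip
  v6 WRITE a 11 -> skip
  v7 WRITE a 0 -> skip
  v8 WRITE a 5 -> skip
  v9 WRITE d 4 -> skip
  v10 WRITE b 7 -> skip
  v11 WRITE c 7 -> keep
  v12 WRITE c 5 -> drop (> snap)
  v13 WRITE a 11 -> skip
  v14 WRITE c 3 -> drop (> snap)
  v15 WRITE c 1 -> drop (> snap)
  v16 WRITE c 4 -> drop (> snap)
  v17 WRITE a 6 -> skip
  v18 WRITE c 9 -> drop (> snap)
  v19 WRITE d 4 -> skip
  v20 WRITE b 8 -> skip
  v21 WRITE b 12 -> skip
  v22 WRITE b 7 -> skip
  v23 WRITE c 1 -> drop (> snap)
Collected: [(1, 5), (3, 11), (11, 7)]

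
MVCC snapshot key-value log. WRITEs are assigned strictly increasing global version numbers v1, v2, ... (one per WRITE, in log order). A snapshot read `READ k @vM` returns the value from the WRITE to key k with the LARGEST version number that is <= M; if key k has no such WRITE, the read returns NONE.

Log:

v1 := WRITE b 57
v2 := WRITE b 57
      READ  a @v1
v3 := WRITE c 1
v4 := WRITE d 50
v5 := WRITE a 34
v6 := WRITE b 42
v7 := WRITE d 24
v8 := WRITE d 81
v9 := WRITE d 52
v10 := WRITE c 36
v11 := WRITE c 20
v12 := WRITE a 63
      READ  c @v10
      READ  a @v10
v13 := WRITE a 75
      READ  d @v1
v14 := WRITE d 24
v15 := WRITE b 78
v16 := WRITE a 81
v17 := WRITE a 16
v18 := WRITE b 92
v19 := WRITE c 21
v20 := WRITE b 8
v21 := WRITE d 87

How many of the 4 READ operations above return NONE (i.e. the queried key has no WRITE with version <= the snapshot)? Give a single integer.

Answer: 2

Derivation:
v1: WRITE b=57  (b history now [(1, 57)])
v2: WRITE b=57  (b history now [(1, 57), (2, 57)])
READ a @v1: history=[] -> no version <= 1 -> NONE
v3: WRITE c=1  (c history now [(3, 1)])
v4: WRITE d=50  (d history now [(4, 50)])
v5: WRITE a=34  (a history now [(5, 34)])
v6: WRITE b=42  (b history now [(1, 57), (2, 57), (6, 42)])
v7: WRITE d=24  (d history now [(4, 50), (7, 24)])
v8: WRITE d=81  (d history now [(4, 50), (7, 24), (8, 81)])
v9: WRITE d=52  (d history now [(4, 50), (7, 24), (8, 81), (9, 52)])
v10: WRITE c=36  (c history now [(3, 1), (10, 36)])
v11: WRITE c=20  (c history now [(3, 1), (10, 36), (11, 20)])
v12: WRITE a=63  (a history now [(5, 34), (12, 63)])
READ c @v10: history=[(3, 1), (10, 36), (11, 20)] -> pick v10 -> 36
READ a @v10: history=[(5, 34), (12, 63)] -> pick v5 -> 34
v13: WRITE a=75  (a history now [(5, 34), (12, 63), (13, 75)])
READ d @v1: history=[(4, 50), (7, 24), (8, 81), (9, 52)] -> no version <= 1 -> NONE
v14: WRITE d=24  (d history now [(4, 50), (7, 24), (8, 81), (9, 52), (14, 24)])
v15: WRITE b=78  (b history now [(1, 57), (2, 57), (6, 42), (15, 78)])
v16: WRITE a=81  (a history now [(5, 34), (12, 63), (13, 75), (16, 81)])
v17: WRITE a=16  (a history now [(5, 34), (12, 63), (13, 75), (16, 81), (17, 16)])
v18: WRITE b=92  (b history now [(1, 57), (2, 57), (6, 42), (15, 78), (18, 92)])
v19: WRITE c=21  (c history now [(3, 1), (10, 36), (11, 20), (19, 21)])
v20: WRITE b=8  (b history now [(1, 57), (2, 57), (6, 42), (15, 78), (18, 92), (20, 8)])
v21: WRITE d=87  (d history now [(4, 50), (7, 24), (8, 81), (9, 52), (14, 24), (21, 87)])
Read results in order: ['NONE', '36', '34', 'NONE']
NONE count = 2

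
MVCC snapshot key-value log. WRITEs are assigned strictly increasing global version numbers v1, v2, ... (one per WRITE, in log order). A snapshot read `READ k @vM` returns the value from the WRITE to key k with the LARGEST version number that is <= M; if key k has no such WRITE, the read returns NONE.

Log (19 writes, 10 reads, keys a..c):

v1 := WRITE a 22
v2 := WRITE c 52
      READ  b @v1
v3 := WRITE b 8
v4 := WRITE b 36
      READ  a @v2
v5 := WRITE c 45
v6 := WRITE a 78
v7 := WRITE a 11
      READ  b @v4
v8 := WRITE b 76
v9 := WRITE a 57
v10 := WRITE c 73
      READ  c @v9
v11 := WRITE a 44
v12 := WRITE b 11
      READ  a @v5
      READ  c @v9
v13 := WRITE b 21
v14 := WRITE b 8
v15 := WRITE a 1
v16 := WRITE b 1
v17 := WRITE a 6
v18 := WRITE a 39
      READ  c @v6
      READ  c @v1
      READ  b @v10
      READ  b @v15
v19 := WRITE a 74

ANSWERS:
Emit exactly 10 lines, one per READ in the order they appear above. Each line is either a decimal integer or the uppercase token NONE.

v1: WRITE a=22  (a history now [(1, 22)])
v2: WRITE c=52  (c history now [(2, 52)])
READ b @v1: history=[] -> no version <= 1 -> NONE
v3: WRITE b=8  (b history now [(3, 8)])
v4: WRITE b=36  (b history now [(3, 8), (4, 36)])
READ a @v2: history=[(1, 22)] -> pick v1 -> 22
v5: WRITE c=45  (c history now [(2, 52), (5, 45)])
v6: WRITE a=78  (a history now [(1, 22), (6, 78)])
v7: WRITE a=11  (a history now [(1, 22), (6, 78), (7, 11)])
READ b @v4: history=[(3, 8), (4, 36)] -> pick v4 -> 36
v8: WRITE b=76  (b history now [(3, 8), (4, 36), (8, 76)])
v9: WRITE a=57  (a history now [(1, 22), (6, 78), (7, 11), (9, 57)])
v10: WRITE c=73  (c history now [(2, 52), (5, 45), (10, 73)])
READ c @v9: history=[(2, 52), (5, 45), (10, 73)] -> pick v5 -> 45
v11: WRITE a=44  (a history now [(1, 22), (6, 78), (7, 11), (9, 57), (11, 44)])
v12: WRITE b=11  (b history now [(3, 8), (4, 36), (8, 76), (12, 11)])
READ a @v5: history=[(1, 22), (6, 78), (7, 11), (9, 57), (11, 44)] -> pick v1 -> 22
READ c @v9: history=[(2, 52), (5, 45), (10, 73)] -> pick v5 -> 45
v13: WRITE b=21  (b history now [(3, 8), (4, 36), (8, 76), (12, 11), (13, 21)])
v14: WRITE b=8  (b history now [(3, 8), (4, 36), (8, 76), (12, 11), (13, 21), (14, 8)])
v15: WRITE a=1  (a history now [(1, 22), (6, 78), (7, 11), (9, 57), (11, 44), (15, 1)])
v16: WRITE b=1  (b history now [(3, 8), (4, 36), (8, 76), (12, 11), (13, 21), (14, 8), (16, 1)])
v17: WRITE a=6  (a history now [(1, 22), (6, 78), (7, 11), (9, 57), (11, 44), (15, 1), (17, 6)])
v18: WRITE a=39  (a history now [(1, 22), (6, 78), (7, 11), (9, 57), (11, 44), (15, 1), (17, 6), (18, 39)])
READ c @v6: history=[(2, 52), (5, 45), (10, 73)] -> pick v5 -> 45
READ c @v1: history=[(2, 52), (5, 45), (10, 73)] -> no version <= 1 -> NONE
READ b @v10: history=[(3, 8), (4, 36), (8, 76), (12, 11), (13, 21), (14, 8), (16, 1)] -> pick v8 -> 76
READ b @v15: history=[(3, 8), (4, 36), (8, 76), (12, 11), (13, 21), (14, 8), (16, 1)] -> pick v14 -> 8
v19: WRITE a=74  (a history now [(1, 22), (6, 78), (7, 11), (9, 57), (11, 44), (15, 1), (17, 6), (18, 39), (19, 74)])

Answer: NONE
22
36
45
22
45
45
NONE
76
8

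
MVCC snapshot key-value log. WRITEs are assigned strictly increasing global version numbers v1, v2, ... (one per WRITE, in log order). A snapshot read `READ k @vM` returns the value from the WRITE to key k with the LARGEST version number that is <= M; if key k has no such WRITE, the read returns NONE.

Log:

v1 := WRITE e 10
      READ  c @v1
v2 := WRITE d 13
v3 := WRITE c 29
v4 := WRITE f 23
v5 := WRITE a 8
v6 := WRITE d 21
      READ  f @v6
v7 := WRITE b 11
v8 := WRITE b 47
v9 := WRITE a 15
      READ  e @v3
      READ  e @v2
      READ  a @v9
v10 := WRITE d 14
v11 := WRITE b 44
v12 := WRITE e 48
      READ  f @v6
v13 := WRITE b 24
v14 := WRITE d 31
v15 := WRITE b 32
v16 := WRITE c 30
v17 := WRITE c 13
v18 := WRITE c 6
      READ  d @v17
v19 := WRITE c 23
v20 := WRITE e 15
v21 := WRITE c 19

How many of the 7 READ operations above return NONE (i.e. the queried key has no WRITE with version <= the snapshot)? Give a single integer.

Answer: 1

Derivation:
v1: WRITE e=10  (e history now [(1, 10)])
READ c @v1: history=[] -> no version <= 1 -> NONE
v2: WRITE d=13  (d history now [(2, 13)])
v3: WRITE c=29  (c history now [(3, 29)])
v4: WRITE f=23  (f history now [(4, 23)])
v5: WRITE a=8  (a history now [(5, 8)])
v6: WRITE d=21  (d history now [(2, 13), (6, 21)])
READ f @v6: history=[(4, 23)] -> pick v4 -> 23
v7: WRITE b=11  (b history now [(7, 11)])
v8: WRITE b=47  (b history now [(7, 11), (8, 47)])
v9: WRITE a=15  (a history now [(5, 8), (9, 15)])
READ e @v3: history=[(1, 10)] -> pick v1 -> 10
READ e @v2: history=[(1, 10)] -> pick v1 -> 10
READ a @v9: history=[(5, 8), (9, 15)] -> pick v9 -> 15
v10: WRITE d=14  (d history now [(2, 13), (6, 21), (10, 14)])
v11: WRITE b=44  (b history now [(7, 11), (8, 47), (11, 44)])
v12: WRITE e=48  (e history now [(1, 10), (12, 48)])
READ f @v6: history=[(4, 23)] -> pick v4 -> 23
v13: WRITE b=24  (b history now [(7, 11), (8, 47), (11, 44), (13, 24)])
v14: WRITE d=31  (d history now [(2, 13), (6, 21), (10, 14), (14, 31)])
v15: WRITE b=32  (b history now [(7, 11), (8, 47), (11, 44), (13, 24), (15, 32)])
v16: WRITE c=30  (c history now [(3, 29), (16, 30)])
v17: WRITE c=13  (c history now [(3, 29), (16, 30), (17, 13)])
v18: WRITE c=6  (c history now [(3, 29), (16, 30), (17, 13), (18, 6)])
READ d @v17: history=[(2, 13), (6, 21), (10, 14), (14, 31)] -> pick v14 -> 31
v19: WRITE c=23  (c history now [(3, 29), (16, 30), (17, 13), (18, 6), (19, 23)])
v20: WRITE e=15  (e history now [(1, 10), (12, 48), (20, 15)])
v21: WRITE c=19  (c history now [(3, 29), (16, 30), (17, 13), (18, 6), (19, 23), (21, 19)])
Read results in order: ['NONE', '23', '10', '10', '15', '23', '31']
NONE count = 1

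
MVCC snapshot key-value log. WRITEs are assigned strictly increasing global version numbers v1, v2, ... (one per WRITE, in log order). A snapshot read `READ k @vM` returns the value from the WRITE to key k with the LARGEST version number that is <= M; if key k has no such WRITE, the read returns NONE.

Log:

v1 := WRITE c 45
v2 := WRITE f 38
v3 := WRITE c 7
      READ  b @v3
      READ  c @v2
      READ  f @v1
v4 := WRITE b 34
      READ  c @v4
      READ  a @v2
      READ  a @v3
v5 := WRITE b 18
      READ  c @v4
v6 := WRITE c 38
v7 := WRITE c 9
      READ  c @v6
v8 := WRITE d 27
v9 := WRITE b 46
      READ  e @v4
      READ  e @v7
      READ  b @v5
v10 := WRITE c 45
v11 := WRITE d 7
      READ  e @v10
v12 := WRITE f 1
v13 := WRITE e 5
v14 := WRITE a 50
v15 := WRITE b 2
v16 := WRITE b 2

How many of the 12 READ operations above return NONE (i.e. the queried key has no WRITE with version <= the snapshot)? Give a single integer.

v1: WRITE c=45  (c history now [(1, 45)])
v2: WRITE f=38  (f history now [(2, 38)])
v3: WRITE c=7  (c history now [(1, 45), (3, 7)])
READ b @v3: history=[] -> no version <= 3 -> NONE
READ c @v2: history=[(1, 45), (3, 7)] -> pick v1 -> 45
READ f @v1: history=[(2, 38)] -> no version <= 1 -> NONE
v4: WRITE b=34  (b history now [(4, 34)])
READ c @v4: history=[(1, 45), (3, 7)] -> pick v3 -> 7
READ a @v2: history=[] -> no version <= 2 -> NONE
READ a @v3: history=[] -> no version <= 3 -> NONE
v5: WRITE b=18  (b history now [(4, 34), (5, 18)])
READ c @v4: history=[(1, 45), (3, 7)] -> pick v3 -> 7
v6: WRITE c=38  (c history now [(1, 45), (3, 7), (6, 38)])
v7: WRITE c=9  (c history now [(1, 45), (3, 7), (6, 38), (7, 9)])
READ c @v6: history=[(1, 45), (3, 7), (6, 38), (7, 9)] -> pick v6 -> 38
v8: WRITE d=27  (d history now [(8, 27)])
v9: WRITE b=46  (b history now [(4, 34), (5, 18), (9, 46)])
READ e @v4: history=[] -> no version <= 4 -> NONE
READ e @v7: history=[] -> no version <= 7 -> NONE
READ b @v5: history=[(4, 34), (5, 18), (9, 46)] -> pick v5 -> 18
v10: WRITE c=45  (c history now [(1, 45), (3, 7), (6, 38), (7, 9), (10, 45)])
v11: WRITE d=7  (d history now [(8, 27), (11, 7)])
READ e @v10: history=[] -> no version <= 10 -> NONE
v12: WRITE f=1  (f history now [(2, 38), (12, 1)])
v13: WRITE e=5  (e history now [(13, 5)])
v14: WRITE a=50  (a history now [(14, 50)])
v15: WRITE b=2  (b history now [(4, 34), (5, 18), (9, 46), (15, 2)])
v16: WRITE b=2  (b history now [(4, 34), (5, 18), (9, 46), (15, 2), (16, 2)])
Read results in order: ['NONE', '45', 'NONE', '7', 'NONE', 'NONE', '7', '38', 'NONE', 'NONE', '18', 'NONE']
NONE count = 7

Answer: 7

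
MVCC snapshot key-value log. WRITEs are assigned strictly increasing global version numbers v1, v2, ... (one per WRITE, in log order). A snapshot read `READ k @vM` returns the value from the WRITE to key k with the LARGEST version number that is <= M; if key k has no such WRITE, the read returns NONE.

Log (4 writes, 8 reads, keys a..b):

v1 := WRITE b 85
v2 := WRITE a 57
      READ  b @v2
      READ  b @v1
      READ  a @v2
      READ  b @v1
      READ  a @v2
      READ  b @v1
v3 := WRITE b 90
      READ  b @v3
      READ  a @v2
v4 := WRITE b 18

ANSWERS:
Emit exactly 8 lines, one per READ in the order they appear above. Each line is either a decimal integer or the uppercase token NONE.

v1: WRITE b=85  (b history now [(1, 85)])
v2: WRITE a=57  (a history now [(2, 57)])
READ b @v2: history=[(1, 85)] -> pick v1 -> 85
READ b @v1: history=[(1, 85)] -> pick v1 -> 85
READ a @v2: history=[(2, 57)] -> pick v2 -> 57
READ b @v1: history=[(1, 85)] -> pick v1 -> 85
READ a @v2: history=[(2, 57)] -> pick v2 -> 57
READ b @v1: history=[(1, 85)] -> pick v1 -> 85
v3: WRITE b=90  (b history now [(1, 85), (3, 90)])
READ b @v3: history=[(1, 85), (3, 90)] -> pick v3 -> 90
READ a @v2: history=[(2, 57)] -> pick v2 -> 57
v4: WRITE b=18  (b history now [(1, 85), (3, 90), (4, 18)])

Answer: 85
85
57
85
57
85
90
57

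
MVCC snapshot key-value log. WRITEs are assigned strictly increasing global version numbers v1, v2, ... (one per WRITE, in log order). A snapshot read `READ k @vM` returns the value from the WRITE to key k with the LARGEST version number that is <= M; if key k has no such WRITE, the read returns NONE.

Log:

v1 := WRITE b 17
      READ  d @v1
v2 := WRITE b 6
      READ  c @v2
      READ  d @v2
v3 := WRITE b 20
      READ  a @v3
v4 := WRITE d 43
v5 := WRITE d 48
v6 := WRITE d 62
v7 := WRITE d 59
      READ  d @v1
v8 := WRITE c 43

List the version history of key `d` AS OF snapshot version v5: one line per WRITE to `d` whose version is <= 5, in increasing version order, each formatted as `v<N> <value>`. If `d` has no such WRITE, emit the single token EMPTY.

Answer: v4 43
v5 48

Derivation:
Scan writes for key=d with version <= 5:
  v1 WRITE b 17 -> skip
  v2 WRITE b 6 -> skip
  v3 WRITE b 20 -> skip
  v4 WRITE d 43 -> keep
  v5 WRITE d 48 -> keep
  v6 WRITE d 62 -> drop (> snap)
  v7 WRITE d 59 -> drop (> snap)
  v8 WRITE c 43 -> skip
Collected: [(4, 43), (5, 48)]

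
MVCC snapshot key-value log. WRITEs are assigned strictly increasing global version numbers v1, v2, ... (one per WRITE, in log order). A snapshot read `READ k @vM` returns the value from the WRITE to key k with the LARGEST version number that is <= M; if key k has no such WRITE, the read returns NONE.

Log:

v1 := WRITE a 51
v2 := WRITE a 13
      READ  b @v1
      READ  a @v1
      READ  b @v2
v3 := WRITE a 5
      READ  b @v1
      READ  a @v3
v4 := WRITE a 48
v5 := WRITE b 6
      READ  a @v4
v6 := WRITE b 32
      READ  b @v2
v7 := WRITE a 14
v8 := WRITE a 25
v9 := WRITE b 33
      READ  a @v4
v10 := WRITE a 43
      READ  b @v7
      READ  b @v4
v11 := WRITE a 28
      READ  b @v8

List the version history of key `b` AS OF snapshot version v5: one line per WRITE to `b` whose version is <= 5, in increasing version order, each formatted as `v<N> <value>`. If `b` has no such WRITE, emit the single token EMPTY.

Scan writes for key=b with version <= 5:
  v1 WRITE a 51 -> skip
  v2 WRITE a 13 -> skip
  v3 WRITE a 5 -> skip
  v4 WRITE a 48 -> skip
  v5 WRITE b 6 -> keep
  v6 WRITE b 32 -> drop (> snap)
  v7 WRITE a 14 -> skip
  v8 WRITE a 25 -> skip
  v9 WRITE b 33 -> drop (> snap)
  v10 WRITE a 43 -> skip
  v11 WRITE a 28 -> skip
Collected: [(5, 6)]

Answer: v5 6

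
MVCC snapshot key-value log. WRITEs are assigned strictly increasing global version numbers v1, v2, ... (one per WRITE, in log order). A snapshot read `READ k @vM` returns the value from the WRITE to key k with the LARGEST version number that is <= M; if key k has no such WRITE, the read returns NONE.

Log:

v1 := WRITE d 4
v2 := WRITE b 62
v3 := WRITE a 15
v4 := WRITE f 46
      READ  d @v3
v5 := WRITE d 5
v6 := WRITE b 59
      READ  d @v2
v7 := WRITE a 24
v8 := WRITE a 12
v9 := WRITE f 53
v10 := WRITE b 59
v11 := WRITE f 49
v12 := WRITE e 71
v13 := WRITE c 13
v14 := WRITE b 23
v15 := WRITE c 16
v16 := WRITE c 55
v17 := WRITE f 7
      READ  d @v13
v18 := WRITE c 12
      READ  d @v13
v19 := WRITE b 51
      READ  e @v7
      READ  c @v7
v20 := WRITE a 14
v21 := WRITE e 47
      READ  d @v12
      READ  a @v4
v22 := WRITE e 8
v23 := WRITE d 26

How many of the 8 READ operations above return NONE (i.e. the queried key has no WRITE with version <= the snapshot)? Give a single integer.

v1: WRITE d=4  (d history now [(1, 4)])
v2: WRITE b=62  (b history now [(2, 62)])
v3: WRITE a=15  (a history now [(3, 15)])
v4: WRITE f=46  (f history now [(4, 46)])
READ d @v3: history=[(1, 4)] -> pick v1 -> 4
v5: WRITE d=5  (d history now [(1, 4), (5, 5)])
v6: WRITE b=59  (b history now [(2, 62), (6, 59)])
READ d @v2: history=[(1, 4), (5, 5)] -> pick v1 -> 4
v7: WRITE a=24  (a history now [(3, 15), (7, 24)])
v8: WRITE a=12  (a history now [(3, 15), (7, 24), (8, 12)])
v9: WRITE f=53  (f history now [(4, 46), (9, 53)])
v10: WRITE b=59  (b history now [(2, 62), (6, 59), (10, 59)])
v11: WRITE f=49  (f history now [(4, 46), (9, 53), (11, 49)])
v12: WRITE e=71  (e history now [(12, 71)])
v13: WRITE c=13  (c history now [(13, 13)])
v14: WRITE b=23  (b history now [(2, 62), (6, 59), (10, 59), (14, 23)])
v15: WRITE c=16  (c history now [(13, 13), (15, 16)])
v16: WRITE c=55  (c history now [(13, 13), (15, 16), (16, 55)])
v17: WRITE f=7  (f history now [(4, 46), (9, 53), (11, 49), (17, 7)])
READ d @v13: history=[(1, 4), (5, 5)] -> pick v5 -> 5
v18: WRITE c=12  (c history now [(13, 13), (15, 16), (16, 55), (18, 12)])
READ d @v13: history=[(1, 4), (5, 5)] -> pick v5 -> 5
v19: WRITE b=51  (b history now [(2, 62), (6, 59), (10, 59), (14, 23), (19, 51)])
READ e @v7: history=[(12, 71)] -> no version <= 7 -> NONE
READ c @v7: history=[(13, 13), (15, 16), (16, 55), (18, 12)] -> no version <= 7 -> NONE
v20: WRITE a=14  (a history now [(3, 15), (7, 24), (8, 12), (20, 14)])
v21: WRITE e=47  (e history now [(12, 71), (21, 47)])
READ d @v12: history=[(1, 4), (5, 5)] -> pick v5 -> 5
READ a @v4: history=[(3, 15), (7, 24), (8, 12), (20, 14)] -> pick v3 -> 15
v22: WRITE e=8  (e history now [(12, 71), (21, 47), (22, 8)])
v23: WRITE d=26  (d history now [(1, 4), (5, 5), (23, 26)])
Read results in order: ['4', '4', '5', '5', 'NONE', 'NONE', '5', '15']
NONE count = 2

Answer: 2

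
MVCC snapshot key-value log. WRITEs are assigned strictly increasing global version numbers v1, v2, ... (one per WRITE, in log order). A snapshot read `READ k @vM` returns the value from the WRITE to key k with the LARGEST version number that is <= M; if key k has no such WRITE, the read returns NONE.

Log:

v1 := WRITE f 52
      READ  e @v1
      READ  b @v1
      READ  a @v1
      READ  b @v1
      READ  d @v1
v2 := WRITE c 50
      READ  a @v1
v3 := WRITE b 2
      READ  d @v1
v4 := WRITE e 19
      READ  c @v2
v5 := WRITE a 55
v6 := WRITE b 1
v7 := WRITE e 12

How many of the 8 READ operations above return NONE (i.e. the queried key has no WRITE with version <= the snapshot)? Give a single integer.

Answer: 7

Derivation:
v1: WRITE f=52  (f history now [(1, 52)])
READ e @v1: history=[] -> no version <= 1 -> NONE
READ b @v1: history=[] -> no version <= 1 -> NONE
READ a @v1: history=[] -> no version <= 1 -> NONE
READ b @v1: history=[] -> no version <= 1 -> NONE
READ d @v1: history=[] -> no version <= 1 -> NONE
v2: WRITE c=50  (c history now [(2, 50)])
READ a @v1: history=[] -> no version <= 1 -> NONE
v3: WRITE b=2  (b history now [(3, 2)])
READ d @v1: history=[] -> no version <= 1 -> NONE
v4: WRITE e=19  (e history now [(4, 19)])
READ c @v2: history=[(2, 50)] -> pick v2 -> 50
v5: WRITE a=55  (a history now [(5, 55)])
v6: WRITE b=1  (b history now [(3, 2), (6, 1)])
v7: WRITE e=12  (e history now [(4, 19), (7, 12)])
Read results in order: ['NONE', 'NONE', 'NONE', 'NONE', 'NONE', 'NONE', 'NONE', '50']
NONE count = 7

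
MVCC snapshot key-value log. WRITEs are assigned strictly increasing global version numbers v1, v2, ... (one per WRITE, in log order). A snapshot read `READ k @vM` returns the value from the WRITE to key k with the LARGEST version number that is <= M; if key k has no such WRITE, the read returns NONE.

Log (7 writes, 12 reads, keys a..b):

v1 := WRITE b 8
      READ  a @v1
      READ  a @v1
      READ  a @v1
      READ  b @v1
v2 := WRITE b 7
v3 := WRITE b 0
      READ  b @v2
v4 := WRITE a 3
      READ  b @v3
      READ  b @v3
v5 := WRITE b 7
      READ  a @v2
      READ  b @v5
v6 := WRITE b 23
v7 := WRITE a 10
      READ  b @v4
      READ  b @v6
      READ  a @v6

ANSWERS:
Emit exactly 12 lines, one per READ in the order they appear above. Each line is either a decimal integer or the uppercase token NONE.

Answer: NONE
NONE
NONE
8
7
0
0
NONE
7
0
23
3

Derivation:
v1: WRITE b=8  (b history now [(1, 8)])
READ a @v1: history=[] -> no version <= 1 -> NONE
READ a @v1: history=[] -> no version <= 1 -> NONE
READ a @v1: history=[] -> no version <= 1 -> NONE
READ b @v1: history=[(1, 8)] -> pick v1 -> 8
v2: WRITE b=7  (b history now [(1, 8), (2, 7)])
v3: WRITE b=0  (b history now [(1, 8), (2, 7), (3, 0)])
READ b @v2: history=[(1, 8), (2, 7), (3, 0)] -> pick v2 -> 7
v4: WRITE a=3  (a history now [(4, 3)])
READ b @v3: history=[(1, 8), (2, 7), (3, 0)] -> pick v3 -> 0
READ b @v3: history=[(1, 8), (2, 7), (3, 0)] -> pick v3 -> 0
v5: WRITE b=7  (b history now [(1, 8), (2, 7), (3, 0), (5, 7)])
READ a @v2: history=[(4, 3)] -> no version <= 2 -> NONE
READ b @v5: history=[(1, 8), (2, 7), (3, 0), (5, 7)] -> pick v5 -> 7
v6: WRITE b=23  (b history now [(1, 8), (2, 7), (3, 0), (5, 7), (6, 23)])
v7: WRITE a=10  (a history now [(4, 3), (7, 10)])
READ b @v4: history=[(1, 8), (2, 7), (3, 0), (5, 7), (6, 23)] -> pick v3 -> 0
READ b @v6: history=[(1, 8), (2, 7), (3, 0), (5, 7), (6, 23)] -> pick v6 -> 23
READ a @v6: history=[(4, 3), (7, 10)] -> pick v4 -> 3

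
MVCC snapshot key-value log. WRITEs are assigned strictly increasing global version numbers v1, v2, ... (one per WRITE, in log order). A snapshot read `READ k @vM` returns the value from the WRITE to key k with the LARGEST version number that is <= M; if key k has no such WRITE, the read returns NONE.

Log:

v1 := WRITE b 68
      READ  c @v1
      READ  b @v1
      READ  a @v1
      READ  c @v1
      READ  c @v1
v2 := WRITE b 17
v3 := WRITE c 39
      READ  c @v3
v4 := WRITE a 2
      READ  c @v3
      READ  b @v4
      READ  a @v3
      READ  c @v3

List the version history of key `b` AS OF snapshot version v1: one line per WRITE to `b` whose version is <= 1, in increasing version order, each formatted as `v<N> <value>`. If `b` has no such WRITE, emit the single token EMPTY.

Answer: v1 68

Derivation:
Scan writes for key=b with version <= 1:
  v1 WRITE b 68 -> keep
  v2 WRITE b 17 -> drop (> snap)
  v3 WRITE c 39 -> skip
  v4 WRITE a 2 -> skip
Collected: [(1, 68)]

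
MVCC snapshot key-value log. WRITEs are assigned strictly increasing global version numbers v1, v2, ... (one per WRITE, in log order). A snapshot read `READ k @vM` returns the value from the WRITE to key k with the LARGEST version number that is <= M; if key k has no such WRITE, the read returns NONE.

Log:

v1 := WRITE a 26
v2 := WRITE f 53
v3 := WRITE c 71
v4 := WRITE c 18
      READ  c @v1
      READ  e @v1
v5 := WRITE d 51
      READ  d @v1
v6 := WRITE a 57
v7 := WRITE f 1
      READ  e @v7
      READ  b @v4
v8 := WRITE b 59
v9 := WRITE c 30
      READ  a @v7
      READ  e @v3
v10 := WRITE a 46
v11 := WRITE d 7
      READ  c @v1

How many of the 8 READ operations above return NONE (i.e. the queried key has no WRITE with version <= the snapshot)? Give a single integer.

v1: WRITE a=26  (a history now [(1, 26)])
v2: WRITE f=53  (f history now [(2, 53)])
v3: WRITE c=71  (c history now [(3, 71)])
v4: WRITE c=18  (c history now [(3, 71), (4, 18)])
READ c @v1: history=[(3, 71), (4, 18)] -> no version <= 1 -> NONE
READ e @v1: history=[] -> no version <= 1 -> NONE
v5: WRITE d=51  (d history now [(5, 51)])
READ d @v1: history=[(5, 51)] -> no version <= 1 -> NONE
v6: WRITE a=57  (a history now [(1, 26), (6, 57)])
v7: WRITE f=1  (f history now [(2, 53), (7, 1)])
READ e @v7: history=[] -> no version <= 7 -> NONE
READ b @v4: history=[] -> no version <= 4 -> NONE
v8: WRITE b=59  (b history now [(8, 59)])
v9: WRITE c=30  (c history now [(3, 71), (4, 18), (9, 30)])
READ a @v7: history=[(1, 26), (6, 57)] -> pick v6 -> 57
READ e @v3: history=[] -> no version <= 3 -> NONE
v10: WRITE a=46  (a history now [(1, 26), (6, 57), (10, 46)])
v11: WRITE d=7  (d history now [(5, 51), (11, 7)])
READ c @v1: history=[(3, 71), (4, 18), (9, 30)] -> no version <= 1 -> NONE
Read results in order: ['NONE', 'NONE', 'NONE', 'NONE', 'NONE', '57', 'NONE', 'NONE']
NONE count = 7

Answer: 7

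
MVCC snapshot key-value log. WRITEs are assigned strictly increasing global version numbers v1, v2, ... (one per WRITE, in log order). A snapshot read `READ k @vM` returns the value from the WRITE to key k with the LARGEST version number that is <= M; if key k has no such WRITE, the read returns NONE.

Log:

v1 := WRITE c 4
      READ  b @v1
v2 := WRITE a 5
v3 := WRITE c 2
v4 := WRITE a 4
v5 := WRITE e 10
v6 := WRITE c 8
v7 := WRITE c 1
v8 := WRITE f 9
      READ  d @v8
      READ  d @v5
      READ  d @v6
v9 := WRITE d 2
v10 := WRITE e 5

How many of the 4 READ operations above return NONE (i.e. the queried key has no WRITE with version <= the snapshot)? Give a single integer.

v1: WRITE c=4  (c history now [(1, 4)])
READ b @v1: history=[] -> no version <= 1 -> NONE
v2: WRITE a=5  (a history now [(2, 5)])
v3: WRITE c=2  (c history now [(1, 4), (3, 2)])
v4: WRITE a=4  (a history now [(2, 5), (4, 4)])
v5: WRITE e=10  (e history now [(5, 10)])
v6: WRITE c=8  (c history now [(1, 4), (3, 2), (6, 8)])
v7: WRITE c=1  (c history now [(1, 4), (3, 2), (6, 8), (7, 1)])
v8: WRITE f=9  (f history now [(8, 9)])
READ d @v8: history=[] -> no version <= 8 -> NONE
READ d @v5: history=[] -> no version <= 5 -> NONE
READ d @v6: history=[] -> no version <= 6 -> NONE
v9: WRITE d=2  (d history now [(9, 2)])
v10: WRITE e=5  (e history now [(5, 10), (10, 5)])
Read results in order: ['NONE', 'NONE', 'NONE', 'NONE']
NONE count = 4

Answer: 4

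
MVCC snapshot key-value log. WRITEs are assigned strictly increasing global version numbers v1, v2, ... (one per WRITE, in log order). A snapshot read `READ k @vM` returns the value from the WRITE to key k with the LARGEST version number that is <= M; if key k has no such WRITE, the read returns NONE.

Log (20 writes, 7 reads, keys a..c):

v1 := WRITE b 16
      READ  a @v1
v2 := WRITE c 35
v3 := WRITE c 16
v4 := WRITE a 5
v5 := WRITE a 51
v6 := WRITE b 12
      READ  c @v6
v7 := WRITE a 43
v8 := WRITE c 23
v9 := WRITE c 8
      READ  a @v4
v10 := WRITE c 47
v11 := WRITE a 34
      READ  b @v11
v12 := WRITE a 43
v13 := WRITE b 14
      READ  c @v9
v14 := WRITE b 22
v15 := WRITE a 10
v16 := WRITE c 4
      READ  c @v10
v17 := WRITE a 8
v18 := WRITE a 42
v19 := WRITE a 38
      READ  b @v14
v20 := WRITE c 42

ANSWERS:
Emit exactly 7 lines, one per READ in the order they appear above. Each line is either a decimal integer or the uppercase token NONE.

v1: WRITE b=16  (b history now [(1, 16)])
READ a @v1: history=[] -> no version <= 1 -> NONE
v2: WRITE c=35  (c history now [(2, 35)])
v3: WRITE c=16  (c history now [(2, 35), (3, 16)])
v4: WRITE a=5  (a history now [(4, 5)])
v5: WRITE a=51  (a history now [(4, 5), (5, 51)])
v6: WRITE b=12  (b history now [(1, 16), (6, 12)])
READ c @v6: history=[(2, 35), (3, 16)] -> pick v3 -> 16
v7: WRITE a=43  (a history now [(4, 5), (5, 51), (7, 43)])
v8: WRITE c=23  (c history now [(2, 35), (3, 16), (8, 23)])
v9: WRITE c=8  (c history now [(2, 35), (3, 16), (8, 23), (9, 8)])
READ a @v4: history=[(4, 5), (5, 51), (7, 43)] -> pick v4 -> 5
v10: WRITE c=47  (c history now [(2, 35), (3, 16), (8, 23), (9, 8), (10, 47)])
v11: WRITE a=34  (a history now [(4, 5), (5, 51), (7, 43), (11, 34)])
READ b @v11: history=[(1, 16), (6, 12)] -> pick v6 -> 12
v12: WRITE a=43  (a history now [(4, 5), (5, 51), (7, 43), (11, 34), (12, 43)])
v13: WRITE b=14  (b history now [(1, 16), (6, 12), (13, 14)])
READ c @v9: history=[(2, 35), (3, 16), (8, 23), (9, 8), (10, 47)] -> pick v9 -> 8
v14: WRITE b=22  (b history now [(1, 16), (6, 12), (13, 14), (14, 22)])
v15: WRITE a=10  (a history now [(4, 5), (5, 51), (7, 43), (11, 34), (12, 43), (15, 10)])
v16: WRITE c=4  (c history now [(2, 35), (3, 16), (8, 23), (9, 8), (10, 47), (16, 4)])
READ c @v10: history=[(2, 35), (3, 16), (8, 23), (9, 8), (10, 47), (16, 4)] -> pick v10 -> 47
v17: WRITE a=8  (a history now [(4, 5), (5, 51), (7, 43), (11, 34), (12, 43), (15, 10), (17, 8)])
v18: WRITE a=42  (a history now [(4, 5), (5, 51), (7, 43), (11, 34), (12, 43), (15, 10), (17, 8), (18, 42)])
v19: WRITE a=38  (a history now [(4, 5), (5, 51), (7, 43), (11, 34), (12, 43), (15, 10), (17, 8), (18, 42), (19, 38)])
READ b @v14: history=[(1, 16), (6, 12), (13, 14), (14, 22)] -> pick v14 -> 22
v20: WRITE c=42  (c history now [(2, 35), (3, 16), (8, 23), (9, 8), (10, 47), (16, 4), (20, 42)])

Answer: NONE
16
5
12
8
47
22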